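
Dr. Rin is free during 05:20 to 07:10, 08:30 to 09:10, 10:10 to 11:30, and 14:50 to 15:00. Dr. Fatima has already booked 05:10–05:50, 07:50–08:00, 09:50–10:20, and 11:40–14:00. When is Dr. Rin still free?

05:20-07:10 with B removed leaves 05:50-07:10.
08:30-09:10 is untouched.
10:10-11:30 with B removed leaves 10:20-11:30.
14:50-15:00 is untouched.

05:50-07:10, 08:30-09:10, 10:20-11:30, 14:50-15:00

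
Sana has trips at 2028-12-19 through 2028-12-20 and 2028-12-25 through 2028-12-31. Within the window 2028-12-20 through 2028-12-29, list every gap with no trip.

2028-12-21 through 2028-12-24

After merging, the occupied span is 2028-12-19 through 2028-12-20, 2028-12-25 through 2028-12-31.
Uncovered inside 2028-12-20 through 2028-12-29: 2028-12-21 through 2028-12-24.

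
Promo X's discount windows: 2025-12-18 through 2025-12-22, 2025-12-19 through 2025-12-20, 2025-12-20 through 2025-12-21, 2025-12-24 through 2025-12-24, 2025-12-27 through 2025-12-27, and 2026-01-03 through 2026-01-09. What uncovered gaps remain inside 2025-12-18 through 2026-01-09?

The merged coverage is 2025-12-18 through 2025-12-22, 2025-12-24 through 2025-12-24, 2025-12-27 through 2025-12-27, 2026-01-03 through 2026-01-09.
Uncovered inside 2025-12-18 through 2026-01-09: 2025-12-23 through 2025-12-23, 2025-12-25 through 2025-12-26, 2025-12-28 through 2026-01-02.

2025-12-23 through 2025-12-23, 2025-12-25 through 2025-12-26, 2025-12-28 through 2026-01-02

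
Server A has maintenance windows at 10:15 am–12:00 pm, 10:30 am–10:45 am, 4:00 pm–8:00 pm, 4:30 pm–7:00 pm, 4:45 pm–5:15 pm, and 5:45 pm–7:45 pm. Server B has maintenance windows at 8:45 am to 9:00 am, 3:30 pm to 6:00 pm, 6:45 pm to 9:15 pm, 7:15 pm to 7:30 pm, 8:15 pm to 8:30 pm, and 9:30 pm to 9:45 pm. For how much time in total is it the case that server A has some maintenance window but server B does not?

2 h 30 min

A, merged: 10:15 am–12:00 pm, 4:00 pm–8:00 pm.
B, merged: 8:45 am–9:00 am, 3:30 pm–6:00 pm, 6:45 pm–9:15 pm, 9:30 pm–9:45 pm.
A \ B = 10:15 am–12:00 pm, 6:00 pm–6:45 pm.
Total: 1 h 45 min + 45 min = 2 h 30 min.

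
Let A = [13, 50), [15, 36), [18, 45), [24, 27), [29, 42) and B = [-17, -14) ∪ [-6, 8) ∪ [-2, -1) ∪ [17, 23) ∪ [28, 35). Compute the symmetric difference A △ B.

[-17, -14) ∪ [-6, 8) ∪ [13, 17) ∪ [23, 28) ∪ [35, 50)

A, merged: [13, 50).
B, merged: [-17, -14), [-6, 8), [17, 23), [28, 35).
A but not B: [13, 17), [23, 28), [35, 50).
B but not A: [-17, -14), [-6, 8).
Combining gives A △ B.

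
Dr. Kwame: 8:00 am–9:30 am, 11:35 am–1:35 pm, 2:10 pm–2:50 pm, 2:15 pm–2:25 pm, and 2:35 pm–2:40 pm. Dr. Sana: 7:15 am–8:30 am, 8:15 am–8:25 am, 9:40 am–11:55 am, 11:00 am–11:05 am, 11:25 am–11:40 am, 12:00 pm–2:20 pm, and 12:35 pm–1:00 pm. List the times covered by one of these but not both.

First set merges to 8:00 am-9:30 am, 11:35 am-1:35 pm, 2:10 pm-2:50 pm.
Second set merges to 7:15 am-8:30 am, 9:40 am-11:55 am, 12:00 pm-2:20 pm.
A \ B = 8:30 am-9:30 am, 11:55 am-12:00 pm, 2:20 pm-2:50 pm.
B \ A = 7:15 am-8:00 am, 9:40 am-11:35 am, 1:35 pm-2:10 pm.
Union of the two gives the symmetric difference.

7:15 am-8:00 am, 8:30 am-9:30 am, 9:40 am-11:35 am, 11:55 am-12:00 pm, 1:35 pm-2:10 pm, 2:20 pm-2:50 pm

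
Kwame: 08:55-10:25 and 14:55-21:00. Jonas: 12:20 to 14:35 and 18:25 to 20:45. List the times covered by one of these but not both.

08:55-10:25, 12:20-14:35, 14:55-18:25, 20:45-21:00

A \ B = 08:55-10:25, 14:55-18:25, 20:45-21:00.
B \ A = 12:20-14:35.
Union of the two gives the symmetric difference.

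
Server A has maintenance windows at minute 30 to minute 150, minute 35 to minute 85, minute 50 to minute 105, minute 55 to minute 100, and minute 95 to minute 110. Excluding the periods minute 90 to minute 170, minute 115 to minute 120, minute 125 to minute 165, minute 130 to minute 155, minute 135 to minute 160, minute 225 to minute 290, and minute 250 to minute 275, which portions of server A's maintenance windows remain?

First set merges to minute 30 to minute 150.
Second set merges to minute 90 to minute 170, minute 225 to minute 290.
minute 30 to minute 150 with B removed leaves minute 30 to minute 90.

minute 30 to minute 90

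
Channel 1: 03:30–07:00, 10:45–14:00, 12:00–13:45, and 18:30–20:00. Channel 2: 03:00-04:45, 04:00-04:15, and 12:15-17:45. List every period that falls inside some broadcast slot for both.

First set merges to 03:30-07:00, 10:45-14:00, 18:30-20:00.
Second set merges to 03:00-04:45, 12:15-17:45.
03:30-07:00 meets the second set on 03:30-04:45.
10:45-14:00 meets the second set on 12:15-14:00.
18:30-20:00: no overlap with the second set.

03:30-04:45, 12:15-14:00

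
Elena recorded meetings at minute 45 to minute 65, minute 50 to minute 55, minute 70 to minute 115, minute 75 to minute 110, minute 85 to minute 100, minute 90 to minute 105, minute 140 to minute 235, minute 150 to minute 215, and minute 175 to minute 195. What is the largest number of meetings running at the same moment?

4

At minute 90, 4 of the intervals are simultaneously active.
No point has more.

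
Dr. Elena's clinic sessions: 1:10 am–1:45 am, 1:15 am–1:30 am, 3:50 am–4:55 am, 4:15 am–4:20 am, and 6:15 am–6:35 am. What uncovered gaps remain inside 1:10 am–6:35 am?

After merging, the occupied span is 1:10 am–1:45 am, 3:50 am–4:55 am, 6:15 am–6:35 am.
Uncovered inside 1:10 am–6:35 am: 1:45 am–3:50 am, 4:55 am–6:15 am.

1:45 am–3:50 am, 4:55 am–6:15 am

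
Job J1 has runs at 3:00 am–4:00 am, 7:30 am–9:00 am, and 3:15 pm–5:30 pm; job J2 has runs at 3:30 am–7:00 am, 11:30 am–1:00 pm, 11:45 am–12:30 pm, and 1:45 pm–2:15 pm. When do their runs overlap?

Merge the second list: 3:30 am–7:00 am, 11:30 am–1:00 pm, 1:45 pm–2:15 pm.
3:00 am–4:00 am meets the second set on 3:30 am–4:00 am.
7:30 am–9:00 am: no overlap with the second set.
3:15 pm–5:30 pm: no overlap with the second set.

3:30 am–4:00 am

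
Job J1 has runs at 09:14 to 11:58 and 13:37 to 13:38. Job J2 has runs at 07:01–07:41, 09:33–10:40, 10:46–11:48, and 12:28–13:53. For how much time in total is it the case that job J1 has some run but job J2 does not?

35 min

A \ B = 09:14-09:33, 10:40-10:46, 11:48-11:58.
Total: 19 min + 6 min + 10 min = 35 min.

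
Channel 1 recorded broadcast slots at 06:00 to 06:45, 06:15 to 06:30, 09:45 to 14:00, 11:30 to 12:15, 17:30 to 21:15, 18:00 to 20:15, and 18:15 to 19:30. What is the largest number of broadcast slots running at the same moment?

At 18:15, 3 of the intervals are simultaneously active.
No point has more.

3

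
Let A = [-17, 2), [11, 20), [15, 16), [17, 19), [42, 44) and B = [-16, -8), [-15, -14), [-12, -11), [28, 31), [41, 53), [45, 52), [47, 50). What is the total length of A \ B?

Merge the first list: [-17, 2), [11, 20), [42, 44).
Merge the second list: [-16, -8), [28, 31), [41, 53).
A \ B = [-17, -16), [-8, 2), [11, 20).
Total: 1 + 10 + 9 = 20.

20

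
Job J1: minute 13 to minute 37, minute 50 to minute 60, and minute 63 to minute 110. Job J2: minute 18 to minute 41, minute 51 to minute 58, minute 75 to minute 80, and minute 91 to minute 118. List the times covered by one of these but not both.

Only in the first: minute 13 to minute 18, minute 50 to minute 51, minute 58 to minute 60, minute 63 to minute 75, minute 80 to minute 91.
Only in the second: minute 37 to minute 41, minute 110 to minute 118.
Together these are the periods covered by exactly one.

minute 13 to minute 18, minute 37 to minute 41, minute 50 to minute 51, minute 58 to minute 60, minute 63 to minute 75, minute 80 to minute 91, minute 110 to minute 118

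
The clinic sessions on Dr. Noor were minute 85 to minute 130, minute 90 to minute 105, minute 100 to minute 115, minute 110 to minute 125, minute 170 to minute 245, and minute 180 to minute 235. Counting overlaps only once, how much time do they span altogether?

120 minutes

Merged: minute 85 to minute 130, minute 170 to minute 245.
Lengths: 45 minutes + 75 minutes = 120 minutes.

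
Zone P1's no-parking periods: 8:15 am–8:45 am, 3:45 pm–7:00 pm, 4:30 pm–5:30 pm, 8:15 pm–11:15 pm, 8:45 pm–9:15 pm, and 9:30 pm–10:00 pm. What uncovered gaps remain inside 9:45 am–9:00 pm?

9:45 am–3:45 pm, 7:00 pm–8:15 pm

Covered (merged): 8:15 am–8:45 am, 3:45 pm–7:00 pm, 8:15 pm–11:15 pm.
Uncovered inside 9:45 am–9:00 pm: 9:45 am–3:45 pm, 7:00 pm–8:15 pm.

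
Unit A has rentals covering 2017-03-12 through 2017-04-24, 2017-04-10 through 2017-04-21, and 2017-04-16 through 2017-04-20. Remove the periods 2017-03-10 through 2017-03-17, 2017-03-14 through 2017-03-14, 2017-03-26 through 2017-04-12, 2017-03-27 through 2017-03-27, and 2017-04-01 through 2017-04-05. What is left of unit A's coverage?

A, merged: 2017-03-12 through 2017-04-24.
B, merged: 2017-03-10 through 2017-03-17, 2017-03-26 through 2017-04-12.
2017-03-12 through 2017-04-24 minus B → 2017-03-18 through 2017-03-25, 2017-04-13 through 2017-04-24.

2017-03-18 through 2017-03-25, 2017-04-13 through 2017-04-24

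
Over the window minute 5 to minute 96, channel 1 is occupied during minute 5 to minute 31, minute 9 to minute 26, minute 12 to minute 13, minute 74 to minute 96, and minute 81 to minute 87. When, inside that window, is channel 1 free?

The merged coverage is minute 5 to minute 31, minute 74 to minute 96.
Uncovered inside minute 5 to minute 96: minute 31 to minute 74.

minute 31 to minute 74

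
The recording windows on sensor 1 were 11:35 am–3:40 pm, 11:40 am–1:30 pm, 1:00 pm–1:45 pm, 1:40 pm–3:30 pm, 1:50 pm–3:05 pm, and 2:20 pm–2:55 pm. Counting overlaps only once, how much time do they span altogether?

4 h 5 min

Merged: 11:35 am–3:40 pm.
Length: 4 h 5 min.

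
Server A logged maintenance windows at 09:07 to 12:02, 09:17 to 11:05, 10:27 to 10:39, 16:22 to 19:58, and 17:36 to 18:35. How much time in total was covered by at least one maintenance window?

6 h 31 min

Merged: 09:07-12:02, 16:22-19:58.
Lengths: 2 h 55 min + 3 h 36 min = 6 h 31 min.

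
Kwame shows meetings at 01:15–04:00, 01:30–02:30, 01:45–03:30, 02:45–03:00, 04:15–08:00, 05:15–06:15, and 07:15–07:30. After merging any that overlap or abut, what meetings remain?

01:15–04:00, 04:15–08:00

01:30–02:30 overlaps/touches 01:15–04:00 → extend to 01:15–04:00.
01:45–03:30 overlaps/touches 01:15–04:00 → extend to 01:15–04:00.
02:45–03:00 overlaps/touches 01:15–04:00 → extend to 01:15–04:00.
04:15–08:00 is disjoint → start new block.
05:15–06:15 overlaps/touches 04:15–08:00 → extend to 04:15–08:00.
07:15–07:30 overlaps/touches 04:15–08:00 → extend to 04:15–08:00.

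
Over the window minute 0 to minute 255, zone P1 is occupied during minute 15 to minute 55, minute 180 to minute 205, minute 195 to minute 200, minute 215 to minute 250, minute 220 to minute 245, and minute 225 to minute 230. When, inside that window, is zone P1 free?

The merged coverage is minute 15 to minute 55, minute 180 to minute 205, minute 215 to minute 250.
Complement within minute 0 to minute 255: minute 0 to minute 15, minute 55 to minute 180, minute 205 to minute 215, minute 250 to minute 255.

minute 0 to minute 15, minute 55 to minute 180, minute 205 to minute 215, minute 250 to minute 255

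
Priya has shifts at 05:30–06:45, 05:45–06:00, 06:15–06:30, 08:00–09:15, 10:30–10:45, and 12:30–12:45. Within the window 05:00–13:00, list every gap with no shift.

05:00–05:30, 06:45–08:00, 09:15–10:30, 10:45–12:30, 12:45–13:00

After merging, the occupied span is 05:30–06:45, 08:00–09:15, 10:30–10:45, 12:30–12:45.
Complement within 05:00–13:00: 05:00–05:30, 06:45–08:00, 09:15–10:30, 10:45–12:30, 12:45–13:00.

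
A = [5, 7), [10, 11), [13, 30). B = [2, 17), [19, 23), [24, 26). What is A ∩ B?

[5, 7) overlaps B on [5, 7).
[10, 11) overlaps B on [10, 11).
[13, 30) overlaps B on [13, 17), [19, 23), [24, 26).

[5, 7) ∪ [10, 11) ∪ [13, 17) ∪ [19, 23) ∪ [24, 26)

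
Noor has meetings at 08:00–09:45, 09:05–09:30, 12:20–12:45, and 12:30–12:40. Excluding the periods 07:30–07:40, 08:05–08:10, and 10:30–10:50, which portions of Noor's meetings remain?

08:00–08:05, 08:10–09:45, 12:20–12:45

Merge the first list: 08:00–09:45, 12:20–12:45.
08:00–09:45 minus B → 08:00–08:05, 08:10–09:45.
12:20–12:45: no B overlap → unchanged.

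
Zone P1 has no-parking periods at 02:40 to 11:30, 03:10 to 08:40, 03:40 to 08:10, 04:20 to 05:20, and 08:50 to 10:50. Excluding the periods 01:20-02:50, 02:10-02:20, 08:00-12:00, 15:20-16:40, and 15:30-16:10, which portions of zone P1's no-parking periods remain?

02:50-08:00

Merge the first list: 02:40-11:30.
Merge the second list: 01:20-02:50, 08:00-12:00, 15:20-16:40.
02:40-11:30 minus B → 02:50-08:00.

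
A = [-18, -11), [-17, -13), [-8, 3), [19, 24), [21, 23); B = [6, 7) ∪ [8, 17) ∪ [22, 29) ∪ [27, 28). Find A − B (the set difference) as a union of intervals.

A, merged: [-18, -11), [-8, 3), [19, 24).
B, merged: [6, 7), [8, 17), [22, 29).
[-18, -11): nothing removed.
[-8, 3): nothing removed.
[19, 24) \ B = [19, 22).

[-18, -11) ∪ [-8, 3) ∪ [19, 22)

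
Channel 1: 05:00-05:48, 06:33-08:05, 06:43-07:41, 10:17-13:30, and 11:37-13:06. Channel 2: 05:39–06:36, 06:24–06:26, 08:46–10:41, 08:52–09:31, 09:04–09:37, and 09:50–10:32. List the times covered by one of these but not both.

05:00–05:39, 05:48–06:33, 06:36–08:05, 08:46–10:17, 10:41–13:30

First set merges to 05:00–05:48, 06:33–08:05, 10:17–13:30.
Second set merges to 05:39–06:36, 08:46–10:41.
A \ B = 05:00–05:39, 06:36–08:05, 10:41–13:30.
B \ A = 05:48–06:33, 08:46–10:17.
Union of the two gives the symmetric difference.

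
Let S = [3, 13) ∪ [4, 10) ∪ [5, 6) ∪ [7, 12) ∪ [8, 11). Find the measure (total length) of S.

10

Merged: [3, 13).
Length: 10.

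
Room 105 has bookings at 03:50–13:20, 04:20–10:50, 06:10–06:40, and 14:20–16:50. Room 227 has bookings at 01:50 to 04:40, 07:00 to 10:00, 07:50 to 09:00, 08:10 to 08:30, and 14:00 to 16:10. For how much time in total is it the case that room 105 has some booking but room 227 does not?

6 h 20 min

Merge the first list: 03:50–13:20, 14:20–16:50.
Merge the second list: 01:50–04:40, 07:00–10:00, 14:00–16:10.
A \ B = 04:40–07:00, 10:00–13:20, 16:10–16:50.
Total: 2 h 20 min + 3 h 20 min + 40 min = 6 h 20 min.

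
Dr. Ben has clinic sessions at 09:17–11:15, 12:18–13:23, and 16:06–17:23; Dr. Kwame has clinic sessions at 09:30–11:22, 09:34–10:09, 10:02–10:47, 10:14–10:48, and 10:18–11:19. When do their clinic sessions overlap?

Merge the second list: 09:30-11:22.
09:17-11:15 meets the second set on 09:30-11:15.
12:18-13:23: no overlap with the second set.
16:06-17:23: no overlap with the second set.

09:30-11:15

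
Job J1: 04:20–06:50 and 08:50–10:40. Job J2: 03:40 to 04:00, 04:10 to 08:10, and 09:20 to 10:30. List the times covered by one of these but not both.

03:40–04:00, 04:10–04:20, 06:50–08:10, 08:50–09:20, 10:30–10:40

Only in the first: 08:50–09:20, 10:30–10:40.
Only in the second: 03:40–04:00, 04:10–04:20, 06:50–08:10.
Together these are the periods covered by exactly one.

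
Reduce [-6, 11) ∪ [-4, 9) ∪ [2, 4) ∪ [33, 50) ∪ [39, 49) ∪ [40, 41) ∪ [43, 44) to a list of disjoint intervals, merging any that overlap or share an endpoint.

[-6, 11) ∪ [33, 50)

[-4, 9) overlaps/touches [-6, 11) → extend to [-6, 11).
[2, 4) overlaps/touches [-6, 11) → extend to [-6, 11).
[33, 50) is disjoint → start new block.
[39, 49) overlaps/touches [33, 50) → extend to [33, 50).
[40, 41) overlaps/touches [33, 50) → extend to [33, 50).
[43, 44) overlaps/touches [33, 50) → extend to [33, 50).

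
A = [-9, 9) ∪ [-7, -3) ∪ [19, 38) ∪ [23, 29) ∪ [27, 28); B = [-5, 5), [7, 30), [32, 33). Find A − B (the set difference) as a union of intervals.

Merge the first list: [-9, 9), [19, 38).
[-9, 9) minus B → [-9, -5), [5, 7).
[19, 38) minus B → [30, 32), [33, 38).

[-9, -5) ∪ [5, 7) ∪ [30, 32) ∪ [33, 38)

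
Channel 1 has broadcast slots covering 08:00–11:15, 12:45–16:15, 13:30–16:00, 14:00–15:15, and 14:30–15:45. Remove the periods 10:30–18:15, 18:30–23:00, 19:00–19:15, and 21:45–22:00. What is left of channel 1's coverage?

08:00–10:30

Merge the first list: 08:00–11:15, 12:45–16:15.
Merge the second list: 10:30–18:15, 18:30–23:00.
08:00–11:15 minus B → 08:00–10:30.
12:45–16:15: fully covered by B → removed.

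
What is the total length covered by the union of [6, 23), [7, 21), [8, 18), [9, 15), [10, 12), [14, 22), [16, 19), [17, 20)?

Merged: [6, 23).
Length: 17.

17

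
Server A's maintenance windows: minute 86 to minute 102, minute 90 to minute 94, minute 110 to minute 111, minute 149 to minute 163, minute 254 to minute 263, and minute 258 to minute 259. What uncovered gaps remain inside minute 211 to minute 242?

minute 211 to minute 242

The merged coverage is minute 86 to minute 102, minute 110 to minute 111, minute 149 to minute 163, minute 254 to minute 263.
Uncovered inside minute 211 to minute 242: minute 211 to minute 242.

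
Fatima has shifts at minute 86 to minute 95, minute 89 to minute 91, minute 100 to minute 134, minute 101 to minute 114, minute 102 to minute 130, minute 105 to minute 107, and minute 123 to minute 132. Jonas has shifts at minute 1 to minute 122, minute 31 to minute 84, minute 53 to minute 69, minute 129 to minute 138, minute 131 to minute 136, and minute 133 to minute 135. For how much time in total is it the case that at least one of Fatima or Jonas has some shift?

137 minutes

A, merged: minute 86 to minute 95, minute 100 to minute 134.
B, merged: minute 1 to minute 122, minute 129 to minute 138.
A ∪ B = minute 1 to minute 138.
Total: 137 minutes.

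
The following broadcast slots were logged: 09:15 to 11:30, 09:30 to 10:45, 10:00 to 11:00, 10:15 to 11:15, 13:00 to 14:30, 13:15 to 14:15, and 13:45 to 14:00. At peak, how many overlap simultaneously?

4

Sweep endpoints in order; track running count of active intervals.
Peak of 4 reached at 10:15.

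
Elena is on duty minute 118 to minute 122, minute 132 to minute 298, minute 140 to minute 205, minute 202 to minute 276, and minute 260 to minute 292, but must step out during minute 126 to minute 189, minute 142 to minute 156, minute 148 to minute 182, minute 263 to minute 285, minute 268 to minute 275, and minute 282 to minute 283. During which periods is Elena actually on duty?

First set merges to minute 118 to minute 122, minute 132 to minute 298.
Second set merges to minute 126 to minute 189, minute 263 to minute 285.
minute 118 to minute 122: no B overlap → unchanged.
minute 132 to minute 298 minus B → minute 189 to minute 263, minute 285 to minute 298.

minute 118 to minute 122, minute 189 to minute 263, minute 285 to minute 298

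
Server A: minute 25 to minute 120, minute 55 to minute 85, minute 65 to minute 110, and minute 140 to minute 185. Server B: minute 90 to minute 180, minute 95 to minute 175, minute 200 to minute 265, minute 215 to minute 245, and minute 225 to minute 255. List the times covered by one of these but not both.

First set merges to minute 25 to minute 120, minute 140 to minute 185.
Second set merges to minute 90 to minute 180, minute 200 to minute 265.
A but not B: minute 25 to minute 90, minute 180 to minute 185.
B but not A: minute 120 to minute 140, minute 200 to minute 265.
Combining gives A △ B.

minute 25 to minute 90, minute 120 to minute 140, minute 180 to minute 185, minute 200 to minute 265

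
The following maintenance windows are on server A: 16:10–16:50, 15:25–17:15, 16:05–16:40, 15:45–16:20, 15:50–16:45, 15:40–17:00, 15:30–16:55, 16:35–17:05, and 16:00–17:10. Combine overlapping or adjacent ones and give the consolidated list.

15:25–17:15

Sort by start: 15:25–17:15, 15:30–16:55, 15:40–17:00, 15:45–16:20, 15:50–16:45, 16:00–17:10, 16:05–16:40, 16:10–16:50, 16:35–17:05.
15:30–16:55 overlaps/touches 15:25–17:15 → extend to 15:25–17:15.
15:40–17:00 overlaps/touches 15:25–17:15 → extend to 15:25–17:15.
15:45–16:20 overlaps/touches 15:25–17:15 → extend to 15:25–17:15.
15:50–16:45 overlaps/touches 15:25–17:15 → extend to 15:25–17:15.
16:00–17:10 overlaps/touches 15:25–17:15 → extend to 15:25–17:15.
16:05–16:40 overlaps/touches 15:25–17:15 → extend to 15:25–17:15.
16:10–16:50 overlaps/touches 15:25–17:15 → extend to 15:25–17:15.
16:35–17:05 overlaps/touches 15:25–17:15 → extend to 15:25–17:15.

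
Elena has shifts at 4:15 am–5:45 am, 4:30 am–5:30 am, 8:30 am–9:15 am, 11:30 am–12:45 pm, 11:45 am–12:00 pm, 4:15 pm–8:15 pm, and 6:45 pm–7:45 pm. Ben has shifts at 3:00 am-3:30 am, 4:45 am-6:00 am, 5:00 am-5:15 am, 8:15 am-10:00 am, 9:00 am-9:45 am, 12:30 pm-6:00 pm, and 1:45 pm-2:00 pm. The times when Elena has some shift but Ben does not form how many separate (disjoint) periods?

Merge the first list: 4:15 am–5:45 am, 8:30 am–9:15 am, 11:30 am–12:45 pm, 4:15 pm–8:15 pm.
Merge the second list: 3:00 am–3:30 am, 4:45 am–6:00 am, 8:15 am–10:00 am, 12:30 pm–6:00 pm.
A \ B = 4:15 am–4:45 am, 11:30 am–12:30 pm, 6:00 pm–8:15 pm.
That is 3 disjoint pieces.

3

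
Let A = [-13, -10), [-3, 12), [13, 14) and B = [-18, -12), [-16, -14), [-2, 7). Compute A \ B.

[-12, -10) ∪ [-3, -2) ∪ [7, 12) ∪ [13, 14)

Second set merges to [-18, -12), [-2, 7).
[-13, -10) with B removed leaves [-12, -10).
[-3, 12) with B removed leaves [-3, -2), [7, 12).
[13, 14) is untouched.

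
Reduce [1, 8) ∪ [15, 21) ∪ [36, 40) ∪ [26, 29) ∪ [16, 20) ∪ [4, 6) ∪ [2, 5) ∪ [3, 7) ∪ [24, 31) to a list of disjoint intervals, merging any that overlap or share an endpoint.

[1, 8) ∪ [15, 21) ∪ [24, 31) ∪ [36, 40)

Sort by start: [1, 8), [2, 5), [3, 7), [4, 6), [15, 21), [16, 20), [24, 31), [26, 29), [36, 40).
[2, 5) overlaps/touches [1, 8) → extend to [1, 8).
[3, 7) overlaps/touches [1, 8) → extend to [1, 8).
[4, 6) overlaps/touches [1, 8) → extend to [1, 8).
[15, 21) is disjoint → start new block.
[16, 20) overlaps/touches [15, 21) → extend to [15, 21).
[24, 31) is disjoint → start new block.
[26, 29) overlaps/touches [24, 31) → extend to [24, 31).
[36, 40) is disjoint → start new block.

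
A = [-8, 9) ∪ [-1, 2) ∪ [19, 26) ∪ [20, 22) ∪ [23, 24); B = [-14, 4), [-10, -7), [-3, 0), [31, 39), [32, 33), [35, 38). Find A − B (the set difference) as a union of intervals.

Merge the first list: [-8, 9), [19, 26).
Merge the second list: [-14, 4), [31, 39).
[-8, 9) minus B → [4, 9).
[19, 26): no B overlap → unchanged.

[4, 9) ∪ [19, 26)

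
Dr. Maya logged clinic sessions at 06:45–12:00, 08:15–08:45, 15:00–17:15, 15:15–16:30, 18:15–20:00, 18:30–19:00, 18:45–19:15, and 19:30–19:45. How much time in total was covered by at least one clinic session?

Merged: 06:45-12:00, 15:00-17:15, 18:15-20:00.
Lengths: 5 h 15 min + 2 h 15 min + 1 h 45 min = 9 h 15 min.

9 h 15 min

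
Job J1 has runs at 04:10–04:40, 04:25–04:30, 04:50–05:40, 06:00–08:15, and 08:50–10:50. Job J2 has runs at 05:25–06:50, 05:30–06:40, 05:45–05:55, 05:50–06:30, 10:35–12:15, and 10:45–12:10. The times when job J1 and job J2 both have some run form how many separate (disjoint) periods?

3

Merge the first list: 04:10-04:40, 04:50-05:40, 06:00-08:15, 08:50-10:50.
Merge the second list: 05:25-06:50, 10:35-12:15.
A ∩ B = 05:25-05:40, 06:00-06:50, 10:35-10:50.
That is 3 disjoint pieces.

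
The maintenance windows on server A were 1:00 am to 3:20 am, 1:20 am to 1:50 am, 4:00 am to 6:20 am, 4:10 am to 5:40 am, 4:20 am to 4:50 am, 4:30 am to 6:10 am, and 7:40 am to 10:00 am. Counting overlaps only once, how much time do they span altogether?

Merged: 1:00 am-3:20 am, 4:00 am-6:20 am, 7:40 am-10:00 am.
Lengths: 2 h 20 min + 2 h 20 min + 2 h 20 min = 7 h.

7 h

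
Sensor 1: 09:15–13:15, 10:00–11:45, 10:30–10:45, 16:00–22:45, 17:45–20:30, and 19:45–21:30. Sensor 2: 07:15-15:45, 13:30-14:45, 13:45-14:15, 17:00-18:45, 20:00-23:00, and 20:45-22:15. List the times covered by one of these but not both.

A, merged: 09:15–13:15, 16:00–22:45.
B, merged: 07:15–15:45, 17:00–18:45, 20:00–23:00.
A but not B: 16:00–17:00, 18:45–20:00.
B but not A: 07:15–09:15, 13:15–15:45, 22:45–23:00.
Combining gives A △ B.

07:15–09:15, 13:15–15:45, 16:00–17:00, 18:45–20:00, 22:45–23:00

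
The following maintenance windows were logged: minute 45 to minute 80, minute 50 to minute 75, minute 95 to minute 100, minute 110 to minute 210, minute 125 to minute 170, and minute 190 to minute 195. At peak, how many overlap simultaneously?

2

Walk the sorted start/end points keeping a running depth.
The depth first hits 2 at minute 50.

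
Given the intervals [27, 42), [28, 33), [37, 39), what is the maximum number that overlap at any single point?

2

Sweep endpoints in order; track running count of active intervals.
Peak of 2 reached at 28.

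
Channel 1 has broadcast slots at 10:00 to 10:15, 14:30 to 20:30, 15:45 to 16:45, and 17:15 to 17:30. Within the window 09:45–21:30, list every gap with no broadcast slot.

The merged coverage is 10:00–10:15, 14:30–20:30.
Uncovered inside 09:45–21:30: 09:45–10:00, 10:15–14:30, 20:30–21:30.

09:45–10:00, 10:15–14:30, 20:30–21:30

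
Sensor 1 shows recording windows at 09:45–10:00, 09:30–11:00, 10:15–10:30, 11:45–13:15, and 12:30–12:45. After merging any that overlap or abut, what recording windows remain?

09:30-11:00, 11:45-13:15

Sort by start: 09:30-11:00, 09:45-10:00, 10:15-10:30, 11:45-13:15, 12:30-12:45.
09:45-10:00 overlaps/touches 09:30-11:00 → extend to 09:30-11:00.
10:15-10:30 overlaps/touches 09:30-11:00 → extend to 09:30-11:00.
11:45-13:15 is disjoint → start new block.
12:30-12:45 overlaps/touches 11:45-13:15 → extend to 11:45-13:15.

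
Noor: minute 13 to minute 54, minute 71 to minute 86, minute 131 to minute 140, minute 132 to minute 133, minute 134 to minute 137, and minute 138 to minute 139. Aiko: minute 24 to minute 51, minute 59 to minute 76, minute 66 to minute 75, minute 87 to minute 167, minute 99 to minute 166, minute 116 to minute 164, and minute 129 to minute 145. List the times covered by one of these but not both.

First set merges to minute 13 to minute 54, minute 71 to minute 86, minute 131 to minute 140.
Second set merges to minute 24 to minute 51, minute 59 to minute 76, minute 87 to minute 167.
A but not B: minute 13 to minute 24, minute 51 to minute 54, minute 76 to minute 86.
B but not A: minute 59 to minute 71, minute 87 to minute 131, minute 140 to minute 167.
Combining gives A △ B.

minute 13 to minute 24, minute 51 to minute 54, minute 59 to minute 71, minute 76 to minute 86, minute 87 to minute 131, minute 140 to minute 167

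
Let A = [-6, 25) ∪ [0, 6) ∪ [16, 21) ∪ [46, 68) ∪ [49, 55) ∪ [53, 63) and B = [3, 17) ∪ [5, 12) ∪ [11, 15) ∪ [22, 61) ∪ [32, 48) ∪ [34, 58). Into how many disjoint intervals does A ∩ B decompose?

A, merged: [-6, 25), [46, 68).
B, merged: [3, 17), [22, 61).
A ∩ B = [3, 17), [22, 25), [46, 61).
That is 3 disjoint pieces.

3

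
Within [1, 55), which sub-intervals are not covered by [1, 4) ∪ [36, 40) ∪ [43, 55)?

Covered (merged): [1, 4), [36, 40), [43, 55).
Gaps within [1, 55): [4, 36), [40, 43).

[4, 36) ∪ [40, 43)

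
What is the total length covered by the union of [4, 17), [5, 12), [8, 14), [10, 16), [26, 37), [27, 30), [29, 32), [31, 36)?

Merged: [4, 17), [26, 37).
Lengths: 13 + 11 = 24.

24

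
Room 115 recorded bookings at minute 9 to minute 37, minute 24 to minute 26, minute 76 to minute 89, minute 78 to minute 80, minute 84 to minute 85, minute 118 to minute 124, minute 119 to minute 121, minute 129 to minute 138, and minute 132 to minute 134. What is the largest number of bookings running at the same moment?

2

Walk the sorted start/end points keeping a running depth.
The depth first hits 2 at minute 24.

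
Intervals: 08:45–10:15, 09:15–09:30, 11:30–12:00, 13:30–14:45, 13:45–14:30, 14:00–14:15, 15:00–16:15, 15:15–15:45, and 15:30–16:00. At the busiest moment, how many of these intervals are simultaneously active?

Walk the sorted start/end points keeping a running depth.
The depth first hits 3 at 14:00.

3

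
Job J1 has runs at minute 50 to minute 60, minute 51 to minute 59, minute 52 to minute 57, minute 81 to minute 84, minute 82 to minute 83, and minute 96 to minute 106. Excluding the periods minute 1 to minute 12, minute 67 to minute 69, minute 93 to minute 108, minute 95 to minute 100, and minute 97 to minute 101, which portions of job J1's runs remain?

minute 50 to minute 60, minute 81 to minute 84

Merge the first list: minute 50 to minute 60, minute 81 to minute 84, minute 96 to minute 106.
Merge the second list: minute 1 to minute 12, minute 67 to minute 69, minute 93 to minute 108.
minute 50 to minute 60: no B overlap → unchanged.
minute 81 to minute 84: no B overlap → unchanged.
minute 96 to minute 106: fully covered by B → removed.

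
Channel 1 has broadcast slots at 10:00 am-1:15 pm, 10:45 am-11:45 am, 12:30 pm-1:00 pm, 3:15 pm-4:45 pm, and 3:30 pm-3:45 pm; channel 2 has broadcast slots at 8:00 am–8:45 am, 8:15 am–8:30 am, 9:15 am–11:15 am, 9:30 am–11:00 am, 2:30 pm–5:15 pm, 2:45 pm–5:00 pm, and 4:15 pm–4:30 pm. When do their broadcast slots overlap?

A, merged: 10:00 am–1:15 pm, 3:15 pm–4:45 pm.
B, merged: 8:00 am–8:45 am, 9:15 am–11:15 am, 2:30 pm–5:15 pm.
10:00 am–1:15 pm ∩ B → 10:00 am–11:15 am.
3:15 pm–4:45 pm ∩ B → 3:15 pm–4:45 pm.

10:00 am–11:15 am, 3:15 pm–4:45 pm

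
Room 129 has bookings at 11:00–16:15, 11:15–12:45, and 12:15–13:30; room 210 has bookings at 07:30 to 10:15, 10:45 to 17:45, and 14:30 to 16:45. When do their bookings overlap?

A, merged: 11:00-16:15.
B, merged: 07:30-10:15, 10:45-17:45.
11:00-16:15 overlaps B on 11:00-16:15.

11:00-16:15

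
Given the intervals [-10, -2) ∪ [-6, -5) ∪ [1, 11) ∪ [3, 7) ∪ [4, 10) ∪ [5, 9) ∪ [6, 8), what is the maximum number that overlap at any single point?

5

At 6, 5 of the intervals are simultaneously active.
No point has more.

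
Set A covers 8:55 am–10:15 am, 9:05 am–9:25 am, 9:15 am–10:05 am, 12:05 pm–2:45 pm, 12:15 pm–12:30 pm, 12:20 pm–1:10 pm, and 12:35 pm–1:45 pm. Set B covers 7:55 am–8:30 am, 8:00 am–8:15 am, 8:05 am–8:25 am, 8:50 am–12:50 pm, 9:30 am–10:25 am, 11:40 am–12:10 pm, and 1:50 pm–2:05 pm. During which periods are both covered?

Merge the first list: 8:55 am-10:15 am, 12:05 pm-2:45 pm.
Merge the second list: 7:55 am-8:30 am, 8:50 am-12:50 pm, 1:50 pm-2:05 pm.
8:55 am-10:15 am meets the second set on 8:55 am-10:15 am.
12:05 pm-2:45 pm meets the second set on 12:05 pm-12:50 pm, 1:50 pm-2:05 pm.

8:55 am-10:15 am, 12:05 pm-12:50 pm, 1:50 pm-2:05 pm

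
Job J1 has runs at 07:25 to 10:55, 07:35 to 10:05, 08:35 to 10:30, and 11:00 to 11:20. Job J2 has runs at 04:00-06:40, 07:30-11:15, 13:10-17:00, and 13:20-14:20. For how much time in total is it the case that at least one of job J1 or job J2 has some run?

10 h 25 min

A, merged: 07:25–10:55, 11:00–11:20.
B, merged: 04:00–06:40, 07:30–11:15, 13:10–17:00.
A ∪ B = 04:00–06:40, 07:25–11:20, 13:10–17:00.
Total: 2 h 40 min + 3 h 55 min + 3 h 50 min = 10 h 25 min.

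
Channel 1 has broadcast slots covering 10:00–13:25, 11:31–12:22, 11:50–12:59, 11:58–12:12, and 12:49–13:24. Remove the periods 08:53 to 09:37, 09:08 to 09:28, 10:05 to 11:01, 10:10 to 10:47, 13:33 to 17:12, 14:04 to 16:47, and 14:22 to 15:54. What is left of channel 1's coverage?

First set merges to 10:00-13:25.
Second set merges to 08:53-09:37, 10:05-11:01, 13:33-17:12.
10:00-13:25 \ B = 10:00-10:05, 11:01-13:25.

10:00-10:05, 11:01-13:25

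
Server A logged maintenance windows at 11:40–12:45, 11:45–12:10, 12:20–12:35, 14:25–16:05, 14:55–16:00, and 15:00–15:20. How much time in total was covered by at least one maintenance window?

Merged: 11:40-12:45, 14:25-16:05.
Lengths: 1 h 5 min + 1 h 40 min = 2 h 45 min.

2 h 45 min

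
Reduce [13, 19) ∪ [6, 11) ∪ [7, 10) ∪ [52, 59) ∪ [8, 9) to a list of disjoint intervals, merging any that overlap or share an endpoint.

[6, 11) ∪ [13, 19) ∪ [52, 59)

Sort by start: [6, 11), [7, 10), [8, 9), [13, 19), [52, 59).
[7, 10) overlaps/touches [6, 11) → extend to [6, 11).
[8, 9) overlaps/touches [6, 11) → extend to [6, 11).
[13, 19) is disjoint → start new block.
[52, 59) is disjoint → start new block.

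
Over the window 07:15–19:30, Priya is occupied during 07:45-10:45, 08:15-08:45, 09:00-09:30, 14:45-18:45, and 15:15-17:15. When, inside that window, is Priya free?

07:15–07:45, 10:45–14:45, 18:45–19:30

After merging, the occupied span is 07:45–10:45, 14:45–18:45.
Gaps within 07:15–19:30: 07:15–07:45, 10:45–14:45, 18:45–19:30.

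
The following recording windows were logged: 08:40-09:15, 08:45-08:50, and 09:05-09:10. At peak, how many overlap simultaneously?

2

At 08:45, 2 of the intervals are simultaneously active.
No point has more.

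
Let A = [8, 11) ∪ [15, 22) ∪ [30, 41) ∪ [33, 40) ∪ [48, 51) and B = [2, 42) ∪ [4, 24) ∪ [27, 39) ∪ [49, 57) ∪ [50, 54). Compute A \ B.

[48, 49)

First set merges to [8, 11), [15, 22), [30, 41), [48, 51).
Second set merges to [2, 42), [49, 57).
[8, 11): entirely removed.
[15, 22): entirely removed.
[30, 41): entirely removed.
[48, 51) \ B = [48, 49).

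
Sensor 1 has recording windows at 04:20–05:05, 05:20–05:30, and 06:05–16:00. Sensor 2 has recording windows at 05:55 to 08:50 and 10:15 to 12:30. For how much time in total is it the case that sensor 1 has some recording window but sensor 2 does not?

A \ B = 04:20–05:05, 05:20–05:30, 08:50–10:15, 12:30–16:00.
Total: 45 min + 10 min + 1 h 25 min + 3 h 30 min = 5 h 50 min.

5 h 50 min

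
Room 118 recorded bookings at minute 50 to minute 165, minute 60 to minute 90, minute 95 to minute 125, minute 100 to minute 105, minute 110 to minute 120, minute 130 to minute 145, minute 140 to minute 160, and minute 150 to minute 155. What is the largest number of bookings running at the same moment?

3

Walk the sorted start/end points keeping a running depth.
The depth first hits 3 at minute 100.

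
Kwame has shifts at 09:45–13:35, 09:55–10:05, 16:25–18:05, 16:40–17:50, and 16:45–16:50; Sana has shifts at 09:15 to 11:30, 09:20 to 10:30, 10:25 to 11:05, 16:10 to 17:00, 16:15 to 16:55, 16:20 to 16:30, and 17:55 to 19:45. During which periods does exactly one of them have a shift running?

09:15–09:45, 11:30–13:35, 16:10–16:25, 17:00–17:55, 18:05–19:45

First set merges to 09:45–13:35, 16:25–18:05.
Second set merges to 09:15–11:30, 16:10–17:00, 17:55–19:45.
Only in the first: 11:30–13:35, 17:00–17:55.
Only in the second: 09:15–09:45, 16:10–16:25, 18:05–19:45.
Together these are the periods covered by exactly one.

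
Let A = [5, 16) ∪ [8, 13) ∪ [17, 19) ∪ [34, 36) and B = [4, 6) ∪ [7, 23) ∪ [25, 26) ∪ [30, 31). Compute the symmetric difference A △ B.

First set merges to [5, 16), [17, 19), [34, 36).
Only in the first: [6, 7), [34, 36).
Only in the second: [4, 5), [16, 17), [19, 23), [25, 26), [30, 31).
Together these are the periods covered by exactly one.

[4, 5) ∪ [6, 7) ∪ [16, 17) ∪ [19, 23) ∪ [25, 26) ∪ [30, 31) ∪ [34, 36)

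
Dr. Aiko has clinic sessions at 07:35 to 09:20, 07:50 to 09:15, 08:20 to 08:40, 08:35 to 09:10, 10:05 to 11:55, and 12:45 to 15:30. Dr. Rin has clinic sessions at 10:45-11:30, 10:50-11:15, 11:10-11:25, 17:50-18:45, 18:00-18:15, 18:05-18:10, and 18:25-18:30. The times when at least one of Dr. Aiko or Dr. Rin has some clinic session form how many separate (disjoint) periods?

A, merged: 07:35–09:20, 10:05–11:55, 12:45–15:30.
B, merged: 10:45–11:30, 17:50–18:45.
A ∪ B = 07:35–09:20, 10:05–11:55, 12:45–15:30, 17:50–18:45.
That is 4 disjoint pieces.

4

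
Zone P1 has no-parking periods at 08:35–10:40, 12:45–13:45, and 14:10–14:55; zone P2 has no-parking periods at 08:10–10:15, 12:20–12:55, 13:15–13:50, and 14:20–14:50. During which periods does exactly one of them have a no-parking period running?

Only in the first: 10:15-10:40, 12:55-13:15, 14:10-14:20, 14:50-14:55.
Only in the second: 08:10-08:35, 12:20-12:45, 13:45-13:50.
Together these are the periods covered by exactly one.

08:10-08:35, 10:15-10:40, 12:20-12:45, 12:55-13:15, 13:45-13:50, 14:10-14:20, 14:50-14:55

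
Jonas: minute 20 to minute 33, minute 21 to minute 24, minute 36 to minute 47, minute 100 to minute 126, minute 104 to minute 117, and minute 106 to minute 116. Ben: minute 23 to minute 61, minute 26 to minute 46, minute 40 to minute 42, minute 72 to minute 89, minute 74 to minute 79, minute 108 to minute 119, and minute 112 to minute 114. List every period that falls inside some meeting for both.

minute 23 to minute 33, minute 36 to minute 47, minute 108 to minute 119

A, merged: minute 20 to minute 33, minute 36 to minute 47, minute 100 to minute 126.
B, merged: minute 23 to minute 61, minute 72 to minute 89, minute 108 to minute 119.
minute 20 to minute 33 ∩ B → minute 23 to minute 33.
minute 36 to minute 47 ∩ B → minute 36 to minute 47.
minute 100 to minute 126 ∩ B → minute 108 to minute 119.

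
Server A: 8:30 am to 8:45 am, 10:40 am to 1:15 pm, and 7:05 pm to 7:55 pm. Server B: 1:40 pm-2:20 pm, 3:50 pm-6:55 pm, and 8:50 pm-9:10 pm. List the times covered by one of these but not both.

Only in the first: 8:30 am-8:45 am, 10:40 am-1:15 pm, 7:05 pm-7:55 pm.
Only in the second: 1:40 pm-2:20 pm, 3:50 pm-6:55 pm, 8:50 pm-9:10 pm.
Together these are the periods covered by exactly one.

8:30 am-8:45 am, 10:40 am-1:15 pm, 1:40 pm-2:20 pm, 3:50 pm-6:55 pm, 7:05 pm-7:55 pm, 8:50 pm-9:10 pm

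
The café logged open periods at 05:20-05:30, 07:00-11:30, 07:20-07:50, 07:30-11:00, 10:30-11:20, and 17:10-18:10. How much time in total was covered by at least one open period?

5 h 40 min

Merged: 05:20-05:30, 07:00-11:30, 17:10-18:10.
Lengths: 10 min + 4 h 30 min + 1 h = 5 h 40 min.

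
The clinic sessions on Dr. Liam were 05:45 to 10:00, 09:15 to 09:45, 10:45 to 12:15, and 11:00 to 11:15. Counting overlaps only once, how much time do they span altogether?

Merged: 05:45–10:00, 10:45–12:15.
Lengths: 4 h 15 min + 1 h 30 min = 5 h 45 min.

5 h 45 min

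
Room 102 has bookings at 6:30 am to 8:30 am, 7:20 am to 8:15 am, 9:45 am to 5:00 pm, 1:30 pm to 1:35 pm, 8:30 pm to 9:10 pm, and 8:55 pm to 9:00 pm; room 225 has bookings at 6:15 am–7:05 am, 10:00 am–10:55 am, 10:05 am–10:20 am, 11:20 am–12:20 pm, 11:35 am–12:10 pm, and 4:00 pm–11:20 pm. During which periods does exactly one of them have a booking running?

6:15 am–6:30 am, 7:05 am–8:30 am, 9:45 am–10:00 am, 10:55 am–11:20 am, 12:20 pm–4:00 pm, 5:00 pm–8:30 pm, 9:10 pm–11:20 pm

Merge the first list: 6:30 am–8:30 am, 9:45 am–5:00 pm, 8:30 pm–9:10 pm.
Merge the second list: 6:15 am–7:05 am, 10:00 am–10:55 am, 11:20 am–12:20 pm, 4:00 pm–11:20 pm.
A but not B: 7:05 am–8:30 am, 9:45 am–10:00 am, 10:55 am–11:20 am, 12:20 pm–4:00 pm.
B but not A: 6:15 am–6:30 am, 5:00 pm–8:30 pm, 9:10 pm–11:20 pm.
Combining gives A △ B.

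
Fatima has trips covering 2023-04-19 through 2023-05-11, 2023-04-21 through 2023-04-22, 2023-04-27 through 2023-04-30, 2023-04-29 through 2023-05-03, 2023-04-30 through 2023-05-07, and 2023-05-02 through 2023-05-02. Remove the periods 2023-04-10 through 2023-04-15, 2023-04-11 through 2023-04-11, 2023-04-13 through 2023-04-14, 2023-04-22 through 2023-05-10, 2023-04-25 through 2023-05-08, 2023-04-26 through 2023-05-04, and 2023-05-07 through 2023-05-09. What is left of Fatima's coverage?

2023-04-19 through 2023-04-21, 2023-05-11 through 2023-05-11

A, merged: 2023-04-19 through 2023-05-11.
B, merged: 2023-04-10 through 2023-04-15, 2023-04-22 through 2023-05-10.
2023-04-19 through 2023-05-11 with B removed leaves 2023-04-19 through 2023-04-21, 2023-05-11 through 2023-05-11.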